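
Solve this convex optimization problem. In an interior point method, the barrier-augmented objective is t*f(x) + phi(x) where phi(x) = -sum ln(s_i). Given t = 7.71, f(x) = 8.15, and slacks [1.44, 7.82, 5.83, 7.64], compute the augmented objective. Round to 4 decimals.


Step 1: Compute log-barrier.
ln values: [0.3646, 2.0567, 1.763, 2.0334]
phi = -(0.3646 + 2.0567 + 1.763 + 2.0334) = -6.2177
Step 2: Compute augmented objective.
t*f(x) = 7.71*8.15 = 62.8365
Total = 62.8365 - 6.2177 = 56.6188


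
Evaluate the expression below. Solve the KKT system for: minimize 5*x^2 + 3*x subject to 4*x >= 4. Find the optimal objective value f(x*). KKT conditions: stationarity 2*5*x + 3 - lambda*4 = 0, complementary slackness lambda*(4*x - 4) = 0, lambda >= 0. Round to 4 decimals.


Step 1: Try lambda = 0 (constraint inactive).
x_unc = -3/(2*5) = -0.3
Check: 4*-0.3 = -1.2 < 4 -- violated!
Step 2: Constraint must be active: 4*x = 4
x* = 4/4 = 1.0
lambda = (2*5*1.0 + 3)/4 = 3.25
Step 3: Compute optimal value.
f(x*) = 5*1.0^2 + 3*1.0 = 8.0


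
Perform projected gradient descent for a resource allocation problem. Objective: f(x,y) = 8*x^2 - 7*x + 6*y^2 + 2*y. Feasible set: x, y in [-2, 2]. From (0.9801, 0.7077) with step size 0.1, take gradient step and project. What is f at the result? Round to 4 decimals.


Step 1: Compute gradient at (0.9801, 0.7077).
grad_x = 2*8*0.9801 - 7 = 8.6816
grad_y = 2*6*0.7077 + 2 = 10.4924
Step 2: Gradient step.
x_raw = 0.9801 - 0.1*8.6816 = 0.1119
y_raw = 0.7077 - 0.1*10.4924 = -0.3415
Step 3: Project onto [-2, 2].
x_proj = clip(0.1119) = 0.1119
y_proj = clip(-0.3415) = -0.3415
Step 4: Evaluate f.
f(0.1119, -0.3415) = -0.6665


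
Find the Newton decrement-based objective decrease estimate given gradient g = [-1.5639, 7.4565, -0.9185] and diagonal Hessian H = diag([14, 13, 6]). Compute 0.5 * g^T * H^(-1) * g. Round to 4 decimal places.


Step 1: H is diagonal, so H^(-1) * g = [-0.1117, 0.5736, -0.1531].
Step 2: g^T H^(-1) g = sum_i g_i^2 / H_ii
  = (-1.5639)^2/14 + (7.4565)^2/13 + (-0.9185)^2/6
  = 0.1747 + 4.2769 + 0.1406 = 4.5922
Step 3: Objective decrease = 0.5 * g^T H^(-1) g = 2.2961


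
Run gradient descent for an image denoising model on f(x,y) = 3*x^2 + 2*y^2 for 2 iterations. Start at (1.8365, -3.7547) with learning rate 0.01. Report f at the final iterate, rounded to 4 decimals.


Gradient descent on f(x,y) = 3*x^2 + 2*y^2.
Starting point: (1.8365, -3.7547), alpha = 0.01
Step 1: grad_x = 2*3*1.8365 = 11.019, grad_y = 2*2*-3.7547 = -15.0188
  x_1 = 1.8365 - 0.01*11.019 = 1.7263
  y_1 = -3.7547 - 0.01*-15.0188 = -3.6045
Step 2: grad_x = 2*3*1.7263 = 10.3579, grad_y = 2*2*-3.6045 = -14.418
  x_2 = 1.7263 - 0.01*10.3579 = 1.6227
  y_2 = -3.6045 - 0.01*-14.418 = -3.4603
f(1.6227, -3.4603) = 3*1.6227^2 + 2*(-3.4603)^2 = 31.8476


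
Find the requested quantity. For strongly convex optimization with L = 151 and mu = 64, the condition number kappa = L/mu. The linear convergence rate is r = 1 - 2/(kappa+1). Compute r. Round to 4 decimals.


Step 1: Compute the condition number.
kappa = L/mu = 151/64 = 2.3594
Step 2: Compute the convergence rate.
r = 1 - 2/(kappa + 1) = 1 - 2*mu/(L + mu) = (L - mu)/(L + mu) = 87/215 = 0.4047


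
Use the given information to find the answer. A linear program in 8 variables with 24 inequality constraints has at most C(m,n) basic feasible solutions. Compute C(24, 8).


Each vertex corresponds to some choice of n active constraints out of m, so the number of vertices is at most C(m, n) = m! / (n!(m-n)!).
m = 24, n = 8
Numerator: 24 * 23 * 22 * 21 * 20 * 19 * 18 * 17
Denominator: 8! = 40320
C(24, 8) = 735471


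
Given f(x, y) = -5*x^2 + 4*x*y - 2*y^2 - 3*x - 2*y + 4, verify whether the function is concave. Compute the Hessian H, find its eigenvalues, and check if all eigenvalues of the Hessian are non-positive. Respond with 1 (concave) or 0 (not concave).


The Hessian of f(x,y) = -5*x^2 + 4*x*y - 2*y^2 - 3*x - 2*y + 4 is:
H = [[-10, 4], [4, -4]]
Trace = -10 - 4 = -14
Determinant = -10*-4 - (4)^2 = 24
Discriminant = (-14)^2 - 4*24 = 100.0
Eigenvalues: lambda_1 = -12.0, lambda_2 = -2.0
The function is concave.

1


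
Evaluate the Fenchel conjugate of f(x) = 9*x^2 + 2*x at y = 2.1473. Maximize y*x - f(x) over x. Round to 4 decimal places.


f*(y) = sup_x {y*x - a*x^2 - b*x} = sup_x {(y-b)*x - a*x^2}
FOC: (y - b) - 2a*x = 0 => x* = (y - b)/(2a)
x* = (2.1473 - 2)/(2*9) = 0.0082
f*(2.1473) = (y-b)^2/(4a) = (2.1473 - 2)^2/(4*9)
= 0.0217/36 = 0.0006


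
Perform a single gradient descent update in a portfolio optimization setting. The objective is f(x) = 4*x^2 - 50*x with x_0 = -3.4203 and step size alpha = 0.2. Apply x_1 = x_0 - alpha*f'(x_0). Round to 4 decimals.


We compute the gradient at x_0 and apply the update.
f'(x) = 8*x - 50
f'(-3.4203) = 8*-3.4203 - 50 = -77.3624
x_1 = -3.4203 - 0.2*-77.3624 = 12.0522


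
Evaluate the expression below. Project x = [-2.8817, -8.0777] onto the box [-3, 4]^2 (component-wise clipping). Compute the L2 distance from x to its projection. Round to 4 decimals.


Project each component onto [-3, 4].
clip(-2.8817) = -2.8817, clip(-8.0777) = -3.0
Projection = [-2.8817, -3.0]
Squared diffs: [0.0, 25.783]
Distance = sqrt(25.783) = 5.0777


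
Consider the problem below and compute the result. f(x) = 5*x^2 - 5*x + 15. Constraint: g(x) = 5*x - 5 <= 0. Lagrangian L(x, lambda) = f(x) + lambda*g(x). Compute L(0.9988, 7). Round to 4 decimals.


Step 1: Evaluate f(x).
f(0.9988) = 5*0.9988^2 - 5*0.9988 + 15 = 14.994
Step 2: Evaluate g(x).
g(0.9988) = 5*0.9988 - 5 = -0.006
Step 3: Compute Lagrangian.
L = 14.994 + 7*-0.006 = 14.952


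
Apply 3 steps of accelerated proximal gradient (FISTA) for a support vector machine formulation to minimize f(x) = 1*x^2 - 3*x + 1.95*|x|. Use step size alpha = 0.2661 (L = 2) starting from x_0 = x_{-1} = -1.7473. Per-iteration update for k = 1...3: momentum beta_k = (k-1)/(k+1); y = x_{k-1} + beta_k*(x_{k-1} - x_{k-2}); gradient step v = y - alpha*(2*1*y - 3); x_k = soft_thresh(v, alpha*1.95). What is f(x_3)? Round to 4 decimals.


FISTA on f(x) = 1*x^2 - 3*x + 1.95*|x|
L = 2, alpha = 0.2661
Iteration 1: beta = 0.0, y = -1.7473 + 0.0*(-1.7473 + 1.7473) = -1.7473
  grad(y) = -6.4946, v = y - alpha*grad = -0.0191
  prox(v) = soft_thresh(-0.0191, 0.5189) = 0.0
Iteration 2: beta = 0.3333, y = 0.0 + 0.3333*(0.0 + 1.7473) = 0.5824
  grad(y) = -1.8351, v = y - alpha*grad = 1.0708
  prox(v) = soft_thresh(1.0708, 0.5189) = 0.5519
Iteration 3: beta = 0.5, y = 0.5519 + 0.5*(0.5519 - 0.0) = 0.8278
  grad(y) = -1.3444, v = y - alpha*grad = 1.1855
  prox(v) = soft_thresh(1.1855, 0.5189) = 0.6667
f(x_3) = 1*0.6667^2 - 3*0.6667 + 1.95*|0.6667| = -0.2556


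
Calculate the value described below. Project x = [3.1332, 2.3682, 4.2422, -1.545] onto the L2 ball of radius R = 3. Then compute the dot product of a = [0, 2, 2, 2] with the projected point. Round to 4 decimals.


Step 1: Compute ||x|| (intermediates to 6 decimals).
||x|| = sqrt(3.1332^2 + 2.3682^2 + 4.2422^2 + (-1.545)^2) = 5.984029
Step 2: Project.
Since ||x|| > R, scale = R/||x|| = 3/5.984029 = 0.501334, proj(x) = scale * x
proj(x) = [1.57078, 1.187259, 2.126759, -0.774561]
Step 3: Dot product.
a^T * proj(x) = 0*1.57078 + 2*1.187259 + 2*2.126759 + 2*(-0.774561) = 5.0789


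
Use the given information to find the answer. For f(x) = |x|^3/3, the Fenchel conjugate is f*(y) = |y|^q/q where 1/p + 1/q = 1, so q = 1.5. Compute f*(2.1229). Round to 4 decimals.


The conjugate exponent q satisfies 1/p + 1/q = 1.
p = 3, so q = 3/(3 - 1) = 1.5
|y|^q = 2.1229^1.5 = 3.0931
f*(2.1229) = 3.0931 / 1.5 = 2.0621


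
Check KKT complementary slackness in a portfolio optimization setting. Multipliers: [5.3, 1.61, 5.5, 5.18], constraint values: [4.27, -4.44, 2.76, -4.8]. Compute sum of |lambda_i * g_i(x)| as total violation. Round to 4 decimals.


KKT complementary slackness check:
lambda_1 * g_1 = 5.3 * 4.27 = 22.631
lambda_2 * g_2 = 1.61 * -4.44 = -7.1484
lambda_3 * g_3 = 5.5 * 2.76 = 15.18
lambda_4 * g_4 = 5.18 * -4.8 = -24.864
Total violation = 22.631 + 7.1484 + 15.18 + 24.864 = 69.8234


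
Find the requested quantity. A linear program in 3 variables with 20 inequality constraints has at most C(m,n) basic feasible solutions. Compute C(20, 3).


Each vertex corresponds to some choice of n active constraints out of m, so the number of vertices is at most C(m, n) = m! / (n!(m-n)!).
m = 20, n = 3
Numerator: 20 * 19 * 18
Denominator: 3! = 6
C(20, 3) = 1140


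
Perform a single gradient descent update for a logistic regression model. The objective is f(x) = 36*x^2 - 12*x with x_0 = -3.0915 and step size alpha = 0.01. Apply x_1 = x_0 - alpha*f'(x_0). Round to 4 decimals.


We compute the gradient at x_0 and apply the update.
f'(x) = 72*x - 12
f'(-3.0915) = 72*-3.0915 - 12 = -234.588
x_1 = -3.0915 - 0.01*-234.588 = -0.7456


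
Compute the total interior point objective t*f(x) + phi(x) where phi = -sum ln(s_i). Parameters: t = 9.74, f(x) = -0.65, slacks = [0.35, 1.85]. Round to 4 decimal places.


Step 1: Compute log-barrier.
ln values: [-1.0498, 0.6152]
phi = -(-1.0498 + 0.6152) = 0.4346
Step 2: Compute augmented objective.
t*f(x) = 9.74*-0.65 = -6.331
Total = -6.331 + 0.4346 = -5.8964


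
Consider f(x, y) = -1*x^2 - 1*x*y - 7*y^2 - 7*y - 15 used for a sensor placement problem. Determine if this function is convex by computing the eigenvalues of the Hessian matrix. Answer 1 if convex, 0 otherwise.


The Hessian of f(x,y) = -1*x^2 - 1*x*y - 7*y^2 - 7*y - 15 is:
H = [[-2, -1], [-1, -14]]
Trace = -2 - 14 = -16
Determinant = -2*-14 - (-1)^2 = 27
Discriminant = (-16)^2 - 4*27 = 148.0
Eigenvalues: lambda_1 = -14.0828, lambda_2 = -1.9172
The function is not convex.

0


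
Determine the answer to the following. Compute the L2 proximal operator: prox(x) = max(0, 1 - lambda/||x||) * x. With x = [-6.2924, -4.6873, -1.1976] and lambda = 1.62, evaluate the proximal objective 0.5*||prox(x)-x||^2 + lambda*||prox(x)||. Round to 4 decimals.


Step 1: Compute ||x||.
||x|| = 7.9372
Step 2: Compute scaling factor.
scale = max(0, 1 - 1.62/7.9372) = 0.7959
Step 3: prox(x) = [-5.0081, -3.7306, -0.9532]
||prox(x)|| = 6.3172
Step 4: Proximal objective.
0.5*||prox-x||^2 = 1.3122
lambda*||prox|| = 10.2339
Total = 11.5461


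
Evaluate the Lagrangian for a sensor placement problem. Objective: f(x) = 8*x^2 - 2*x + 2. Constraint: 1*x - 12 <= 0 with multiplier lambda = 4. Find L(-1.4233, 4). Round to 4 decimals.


Step 1: Evaluate f(x).
f(-1.4233) = 8*(-1.4233)^2 - 2*(-1.4233) + 2 = 21.0529
Step 2: Evaluate g(x).
g(-1.4233) = 1*-1.4233 - 12 = -13.4233
Step 3: Compute Lagrangian.
L = 21.0529 + 4*-13.4233 = -32.6403


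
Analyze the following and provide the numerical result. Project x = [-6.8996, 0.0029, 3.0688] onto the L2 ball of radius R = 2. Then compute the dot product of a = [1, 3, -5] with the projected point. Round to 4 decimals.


Step 1: Compute ||x|| (intermediates to 6 decimals).
||x|| = sqrt((-6.8996)^2 + 0.0029^2 + 3.0688^2) = 7.551293
Step 2: Project.
Since ||x|| > R, scale = R/||x|| = 2/7.551293 = 0.264855, proj(x) = scale * x
proj(x) = [-1.827394, 0.000768, 0.812787]
Step 3: Dot product.
a^T * proj(x) = 1*(-1.827394) + 3*0.000768 - 5*0.812787 = -5.889


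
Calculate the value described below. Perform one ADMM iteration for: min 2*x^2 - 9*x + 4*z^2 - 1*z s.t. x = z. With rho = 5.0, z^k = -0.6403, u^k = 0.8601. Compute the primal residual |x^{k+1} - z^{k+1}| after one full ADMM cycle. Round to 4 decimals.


ADMM iteration with rho = 5.0, z^k = -0.6403, u^k = 0.8601
Step 1: x-update.
Minimize 2*x^2 - 9*x + (5.0/2)*(x + 0.6403 + 0.8601)^2
FOC: (2*2 + 5.0)*x = 9 + 5.0*(-0.6403 - 0.8601)
x^{k+1} = 0.1664
Step 2: z-update.
Minimize 4*z^2 - 1*z + (5.0/2)*(0.1664 - z + 0.8601)^2
FOC: (2*4 + 5.0)*z = 1 + 5.0*(0.1664 + 0.8601)
z^{k+1} = 0.4717
Step 3: u-update.
u^{k+1} = 0.8601 + 0.1664 - 0.4717 = 0.5548
Step 4: Primal residual = |0.1664 - 0.4717| = 0.3053


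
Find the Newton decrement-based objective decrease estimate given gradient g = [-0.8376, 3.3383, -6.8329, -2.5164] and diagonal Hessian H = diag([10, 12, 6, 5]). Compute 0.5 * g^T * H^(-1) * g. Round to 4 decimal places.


Step 1: H is diagonal, so H^(-1) * g = [-0.0838, 0.2782, -1.1388, -0.5033].
Step 2: g^T H^(-1) g = sum_i g_i^2 / H_ii
  = (-0.8376)^2/10 + (3.3383)^2/12 + (-6.8329)^2/6 + (-2.5164)^2/5
  = 0.0702 + 0.9287 + 7.7814 + 1.2665 = 10.0467
Step 3: Objective decrease = 0.5 * g^T H^(-1) g = 5.0234


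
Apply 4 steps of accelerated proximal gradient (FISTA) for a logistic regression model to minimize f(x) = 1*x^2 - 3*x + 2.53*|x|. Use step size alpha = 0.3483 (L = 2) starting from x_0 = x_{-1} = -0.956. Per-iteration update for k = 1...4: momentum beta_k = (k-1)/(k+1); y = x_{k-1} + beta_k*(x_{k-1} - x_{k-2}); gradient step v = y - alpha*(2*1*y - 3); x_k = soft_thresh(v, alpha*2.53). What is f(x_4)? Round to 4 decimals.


FISTA on f(x) = 1*x^2 - 3*x + 2.53*|x|
L = 2, alpha = 0.3483
Iteration 1: beta = 0.0, y = -0.956 + 0.0*(-0.956 + 0.956) = -0.956
  grad(y) = -4.912, v = y - alpha*grad = 0.7548
  prox(v) = soft_thresh(0.7548, 0.8812) = 0.0
Iteration 2: beta = 0.3333, y = 0.0 + 0.3333*(0.0 + 0.956) = 0.3187
  grad(y) = -2.3627, v = y - alpha*grad = 1.1416
  prox(v) = soft_thresh(1.1416, 0.8812) = 0.2604
Iteration 3: beta = 0.5, y = 0.2604 + 0.5*(0.2604 - 0.0) = 0.3906
  grad(y) = -2.2188, v = y - alpha*grad = 1.1634
  prox(v) = soft_thresh(1.1634, 0.8812) = 0.2822
Iteration 4: beta = 0.6, y = 0.2822 + 0.6*(0.2822 - 0.2604) = 0.2953
  grad(y) = -2.4094, v = y - alpha*grad = 1.1345
  prox(v) = soft_thresh(1.1345, 0.8812) = 0.2533
f(x_4) = 1*0.2533^2 - 3*0.2533 + 2.53*|0.2533| = -0.0549


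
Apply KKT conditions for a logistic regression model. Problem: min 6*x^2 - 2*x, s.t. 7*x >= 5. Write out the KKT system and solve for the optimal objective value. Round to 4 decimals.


Step 1: Try lambda = 0 (constraint inactive).
x_unc = 2/(2*6) = 0.1667
Check: 7*0.1667 = 1.1669 < 5 -- violated!
Step 2: Constraint must be active: 7*x = 5
x* = 5/7 = 0.7143 (rounded; the exact value 5/7 is used below)
lambda = (2*6*(5/7) - 2)/7 = 0.9388
Step 3: Compute optimal value.
f(x*) = 6*(5/7)^2 - 2*(5/7) = 1.6327


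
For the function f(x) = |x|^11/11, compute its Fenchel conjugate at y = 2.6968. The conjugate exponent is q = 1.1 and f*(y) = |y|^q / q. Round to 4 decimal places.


The conjugate exponent q satisfies 1/p + 1/q = 1.
p = 11, so q = 11/(11 - 1) = 1.1
|y|^q = 2.6968^1.1 = 2.9781
f*(2.6968) = 2.9781 / 1.1 = 2.7073


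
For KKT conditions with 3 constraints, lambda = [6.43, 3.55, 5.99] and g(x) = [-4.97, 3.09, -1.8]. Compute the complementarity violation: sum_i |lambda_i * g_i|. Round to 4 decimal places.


KKT complementary slackness check:
lambda_1 * g_1 = 6.43 * -4.97 = -31.9571
lambda_2 * g_2 = 3.55 * 3.09 = 10.9695
lambda_3 * g_3 = 5.99 * -1.8 = -10.782
Total violation = 31.9571 + 10.9695 + 10.782 = 53.7086


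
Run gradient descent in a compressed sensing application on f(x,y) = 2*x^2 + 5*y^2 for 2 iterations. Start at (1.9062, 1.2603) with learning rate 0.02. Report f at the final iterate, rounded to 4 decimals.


Gradient descent on f(x,y) = 2*x^2 + 5*y^2.
Starting point: (1.9062, 1.2603), alpha = 0.02
Step 1: grad_x = 2*2*1.9062 = 7.6248, grad_y = 2*5*1.2603 = 12.603
  x_1 = 1.9062 - 0.02*7.6248 = 1.7537
  y_1 = 1.2603 - 0.02*12.603 = 1.0082
Step 2: grad_x = 2*2*1.7537 = 7.0148, grad_y = 2*5*1.0082 = 10.0824
  x_2 = 1.7537 - 0.02*7.0148 = 1.6134
  y_2 = 1.0082 - 0.02*10.0824 = 0.8066
f(1.6134, 0.8066) = 2*1.6134^2 + 5*0.8066^2 = 8.4591


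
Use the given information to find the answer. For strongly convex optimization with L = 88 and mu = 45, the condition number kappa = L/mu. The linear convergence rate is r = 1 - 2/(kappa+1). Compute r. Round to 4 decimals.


Step 1: Compute the condition number.
kappa = L/mu = 88/45 = 1.9556
Step 2: Compute the convergence rate.
r = 1 - 2/(kappa + 1) = 1 - 2*mu/(L + mu) = (L - mu)/(L + mu) = 43/133 = 0.3233


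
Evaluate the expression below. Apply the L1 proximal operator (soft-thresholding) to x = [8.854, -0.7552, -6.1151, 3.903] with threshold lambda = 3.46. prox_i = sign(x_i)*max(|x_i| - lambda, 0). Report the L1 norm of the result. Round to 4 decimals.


Soft-thresholding with lambda = 3.46:
prox(8.854) = sign(8.854)*max(|8.854| - 3.46, 0) = 5.394
prox(-0.7552) = sign(-0.7552)*max(|-0.7552| - 3.46, 0) = 0.0
prox(-6.1151) = sign(-6.1151)*max(|-6.1151| - 3.46, 0) = -2.6551
prox(3.903) = sign(3.903)*max(|3.903| - 3.46, 0) = 0.443
prox(x) = [5.394, 0.0, -2.6551, 0.443]
||prox(x)||_1 = 5.394 + 0.0 + 2.6551 + 0.443 = 8.4921


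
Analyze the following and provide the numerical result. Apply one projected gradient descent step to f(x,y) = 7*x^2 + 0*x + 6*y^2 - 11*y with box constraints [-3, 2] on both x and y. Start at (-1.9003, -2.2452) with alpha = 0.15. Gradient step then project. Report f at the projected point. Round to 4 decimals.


Step 1: Compute gradient at (-1.9003, -2.2452).
grad_x = 2*7*-1.9003 + 0 = -26.6042
grad_y = 2*6*-2.2452 - 11 = -37.9424
Step 2: Gradient step.
x_raw = -1.9003 - 0.15*-26.6042 = 2.0903
y_raw = -2.2452 - 0.15*-37.9424 = 3.4462
Step 3: Project onto [-3, 2].
x_proj = clip(2.0903) = 2.0
y_proj = clip(3.4462) = 2.0
Step 4: Evaluate f.
f(2.0, 2.0) = 30.0


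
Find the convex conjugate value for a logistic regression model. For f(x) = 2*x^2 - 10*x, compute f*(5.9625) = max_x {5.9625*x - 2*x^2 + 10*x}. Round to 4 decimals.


f*(y) = sup_x {y*x - a*x^2 - b*x} = sup_x {(y-b)*x - a*x^2}
FOC: (y - b) - 2a*x = 0 => x* = (y - b)/(2a)
x* = (5.9625 + 10)/(2*2) = 3.9906
f*(5.9625) = (y-b)^2/(4a) = (5.9625 + 10)^2/(4*2)
= 254.8014/8 = 31.8502


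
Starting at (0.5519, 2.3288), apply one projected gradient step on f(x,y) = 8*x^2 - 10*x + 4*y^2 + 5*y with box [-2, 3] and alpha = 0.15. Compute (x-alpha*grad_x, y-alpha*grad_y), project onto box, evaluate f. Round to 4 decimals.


Step 1: Compute gradient at (0.5519, 2.3288).
grad_x = 2*8*0.5519 - 10 = -1.1696
grad_y = 2*4*2.3288 + 5 = 23.6304
Step 2: Gradient step.
x_raw = 0.5519 - 0.15*-1.1696 = 0.7273
y_raw = 2.3288 - 0.15*23.6304 = -1.2158
Step 3: Project onto [-2, 3].
x_proj = clip(0.7273) = 0.7273
y_proj = clip(-1.2158) = -1.2158
Step 4: Evaluate f.
f(0.7273, -1.2158) = -3.2077


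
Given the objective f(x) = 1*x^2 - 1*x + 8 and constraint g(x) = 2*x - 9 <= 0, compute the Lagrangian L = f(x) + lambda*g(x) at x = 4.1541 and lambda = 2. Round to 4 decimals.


Step 1: Evaluate f(x).
f(4.1541) = 1*4.1541^2 - 1*4.1541 + 8 = 21.1024
Step 2: Evaluate g(x).
g(4.1541) = 2*4.1541 - 9 = -0.6918
Step 3: Compute Lagrangian.
L = 21.1024 + 2*-0.6918 = 19.7188


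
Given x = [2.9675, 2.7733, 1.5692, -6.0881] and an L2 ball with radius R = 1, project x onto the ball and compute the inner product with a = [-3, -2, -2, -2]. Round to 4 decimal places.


Step 1: Compute ||x|| (intermediates to 6 decimals).
||x|| = sqrt(2.9675^2 + 2.7733^2 + 1.5692^2 + (-6.0881)^2) = 7.484958
Step 2: Project.
Since ||x|| > R, scale = R/||x|| = 1/7.484958 = 0.133601, proj(x) = scale * x
proj(x) = [0.396461, 0.370516, 0.209647, -0.813376]
Step 3: Dot product.
a^T * proj(x) = -3*0.396461 - 2*0.370516 - 2*0.209647 - 2*(-0.813376) = -0.723


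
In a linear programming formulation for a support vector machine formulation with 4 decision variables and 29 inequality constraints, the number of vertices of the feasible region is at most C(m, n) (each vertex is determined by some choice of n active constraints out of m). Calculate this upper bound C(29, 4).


Each vertex corresponds to some choice of n active constraints out of m, so the number of vertices is at most C(m, n) = m! / (n!(m-n)!).
m = 29, n = 4
Numerator: 29 * 28 * 27 * 26
Denominator: 4! = 24
C(29, 4) = 23751


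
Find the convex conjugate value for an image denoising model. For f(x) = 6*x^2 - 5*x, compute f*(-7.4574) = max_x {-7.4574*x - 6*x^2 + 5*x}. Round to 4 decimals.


f*(y) = sup_x {y*x - a*x^2 - b*x} = sup_x {(y-b)*x - a*x^2}
FOC: (y - b) - 2a*x = 0 => x* = (y - b)/(2a)
x* = (-7.4574 + 5)/(2*6) = -0.2048
f*(-7.4574) = (y-b)^2/(4a) = (-7.4574 + 5)^2/(4*6)
= 6.0388/24 = 0.2516


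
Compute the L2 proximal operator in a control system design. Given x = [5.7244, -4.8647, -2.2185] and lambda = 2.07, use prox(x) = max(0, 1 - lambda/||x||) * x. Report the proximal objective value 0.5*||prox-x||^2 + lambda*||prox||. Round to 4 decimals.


Step 1: Compute ||x||.
||x|| = 7.833
Step 2: Compute scaling factor.
scale = max(0, 1 - 2.07/7.833) = 0.7357
Step 3: prox(x) = [4.2116, -3.5791, -1.6322]
||prox(x)|| = 5.763
Step 4: Proximal objective.
0.5*||prox-x||^2 = 2.1425
lambda*||prox|| = 11.9294
Total = 14.0718


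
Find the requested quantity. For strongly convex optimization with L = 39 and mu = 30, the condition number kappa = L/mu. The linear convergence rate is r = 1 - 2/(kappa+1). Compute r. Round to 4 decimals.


Step 1: Compute the condition number.
kappa = L/mu = 39/30 = 1.3
Step 2: Compute the convergence rate.
r = 1 - 2/(kappa + 1) = 1 - 2*mu/(L + mu) = (L - mu)/(L + mu) = 9/69 = 0.1304


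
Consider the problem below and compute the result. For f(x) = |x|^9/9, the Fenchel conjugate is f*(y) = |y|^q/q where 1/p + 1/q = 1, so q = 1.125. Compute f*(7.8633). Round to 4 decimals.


The conjugate exponent q satisfies 1/p + 1/q = 1.
p = 9, so q = 9/(9 - 1) = 1.125
|y|^q = 7.8633^1.125 = 10.1755
f*(7.8633) = 10.1755 / 1.125 = 9.0449


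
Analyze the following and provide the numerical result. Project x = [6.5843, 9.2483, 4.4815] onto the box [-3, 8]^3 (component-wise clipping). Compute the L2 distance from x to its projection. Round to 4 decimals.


Project each component onto [-3, 8].
clip(6.5843) = 6.5843, clip(9.2483) = 8.0, clip(4.4815) = 4.4815
Projection = [6.5843, 8.0, 4.4815]
Squared diffs: [0.0, 1.5583, 0.0]
Distance = sqrt(1.5583) = 1.2483


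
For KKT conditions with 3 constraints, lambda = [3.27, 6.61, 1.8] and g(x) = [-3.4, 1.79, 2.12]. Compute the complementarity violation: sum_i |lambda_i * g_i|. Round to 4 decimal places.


KKT complementary slackness check:
lambda_1 * g_1 = 3.27 * -3.4 = -11.118
lambda_2 * g_2 = 6.61 * 1.79 = 11.8319
lambda_3 * g_3 = 1.8 * 2.12 = 3.816
Total violation = 11.118 + 11.8319 + 3.816 = 26.7659


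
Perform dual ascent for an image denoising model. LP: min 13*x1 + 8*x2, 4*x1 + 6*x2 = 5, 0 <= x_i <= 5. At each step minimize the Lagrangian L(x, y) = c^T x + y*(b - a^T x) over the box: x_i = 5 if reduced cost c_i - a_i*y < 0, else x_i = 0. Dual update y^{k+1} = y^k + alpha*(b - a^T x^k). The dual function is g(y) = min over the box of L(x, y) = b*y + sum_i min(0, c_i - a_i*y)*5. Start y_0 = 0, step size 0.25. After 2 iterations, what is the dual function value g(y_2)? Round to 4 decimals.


Dual ascent for LP: min 13*x1 + 8*x2, 4*x1 + 6*x2 = 5, 0 <= x_i <= 5
Step 1: y^k = 0.0, reduced costs: (13.0, 8.0)
  x^k = (0.0, 0.0), subgradient = b - a^T x = 5.0
  y^{k+1} = 0.0 + 0.25*5.0 = 1.25
Step 2: y^k = 1.25, reduced costs: (8.0, 0.5)
  x^k = (0.0, 0.0), subgradient = b - a^T x = 5.0
  y^{k+1} = 1.25 + 0.25*5.0 = 2.5
Dual objective at y_2 = 2.5: reduced costs (3.0, -7.0), box minimizer x = (0.0, 5.0)
g(y_2) = b*y + (c1 - a1*y)*x1 + (c2 - a2*y)*x2 = 5*2.5 + 3.0*0.0 + (-7.0)*5.0 = 12.5 + 0.0 - 35.0 = -22.5


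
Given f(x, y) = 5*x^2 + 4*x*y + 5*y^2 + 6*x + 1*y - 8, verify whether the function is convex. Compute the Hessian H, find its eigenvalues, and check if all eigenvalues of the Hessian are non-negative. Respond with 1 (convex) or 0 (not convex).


The Hessian of f(x,y) = 5*x^2 + 4*x*y + 5*y^2 + 6*x + 1*y - 8 is:
H = [[10, 4], [4, 10]]
Trace = 10 + 10 = 20
Determinant = 10*10 - (4)^2 = 84
Discriminant = (20)^2 - 4*84 = 64.0
Eigenvalues: lambda_1 = 6.0, lambda_2 = 14.0
The function is convex.

1


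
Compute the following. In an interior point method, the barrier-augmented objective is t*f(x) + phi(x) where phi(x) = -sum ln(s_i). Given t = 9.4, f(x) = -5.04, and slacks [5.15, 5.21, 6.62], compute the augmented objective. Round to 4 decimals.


Step 1: Compute log-barrier.
ln values: [1.639, 1.6506, 1.8901]
phi = -(1.639 + 1.6506 + 1.8901) = -5.1797
Step 2: Compute augmented objective.
t*f(x) = 9.4*-5.04 = -47.376
Total = -47.376 - 5.1797 = -52.5557


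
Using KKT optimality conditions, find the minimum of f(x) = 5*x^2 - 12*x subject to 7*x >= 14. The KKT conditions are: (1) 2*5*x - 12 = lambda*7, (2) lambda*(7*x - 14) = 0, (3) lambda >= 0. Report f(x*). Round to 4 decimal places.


Step 1: Try lambda = 0 (constraint inactive).
x_unc = 12/(2*5) = 1.2
Check: 7*1.2 = 8.4 < 14 -- violated!
Step 2: Constraint must be active: 7*x = 14
x* = 14/7 = 2.0
lambda = (2*5*2.0 - 12)/7 = 1.1429
Step 3: Compute optimal value.
f(x*) = 5*2.0^2 - 12*2.0 = -4.0


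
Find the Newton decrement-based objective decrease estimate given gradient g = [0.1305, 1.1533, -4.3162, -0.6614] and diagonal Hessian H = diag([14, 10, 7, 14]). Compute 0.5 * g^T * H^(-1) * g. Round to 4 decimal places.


Step 1: H is diagonal, so H^(-1) * g = [0.0093, 0.1153, -0.6166, -0.0472].
Step 2: g^T H^(-1) g = sum_i g_i^2 / H_ii
  = (0.1305)^2/14 + (1.1533)^2/10 + (-4.3162)^2/7 + (-0.6614)^2/14
  = 0.0012 + 0.133 + 2.6614 + 0.0312 = 2.8268
Step 3: Objective decrease = 0.5 * g^T H^(-1) g = 1.4134


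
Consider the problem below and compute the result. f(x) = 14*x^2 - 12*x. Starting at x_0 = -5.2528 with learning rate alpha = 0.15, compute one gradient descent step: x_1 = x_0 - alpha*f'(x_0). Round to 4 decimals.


We compute the gradient at x_0 and apply the update.
f'(x) = 28*x - 12
f'(-5.2528) = 28*-5.2528 - 12 = -159.0784
x_1 = -5.2528 - 0.15*-159.0784 = 18.609


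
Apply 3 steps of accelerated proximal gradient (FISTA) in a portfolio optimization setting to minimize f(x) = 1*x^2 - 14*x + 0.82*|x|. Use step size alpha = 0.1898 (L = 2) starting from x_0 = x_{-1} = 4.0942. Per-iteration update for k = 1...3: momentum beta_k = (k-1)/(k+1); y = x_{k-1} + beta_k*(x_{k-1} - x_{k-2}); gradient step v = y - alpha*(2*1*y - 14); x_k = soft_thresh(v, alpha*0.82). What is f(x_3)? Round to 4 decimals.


FISTA on f(x) = 1*x^2 - 14*x + 0.82*|x|
L = 2, alpha = 0.1898
Iteration 1: beta = 0.0, y = 4.0942 + 0.0*(4.0942 - 4.0942) = 4.0942
  grad(y) = -5.8116, v = y - alpha*grad = 5.1972
  prox(v) = soft_thresh(5.1972, 0.1556) = 5.0416
Iteration 2: beta = 0.3333, y = 5.0416 + 0.3333*(5.0416 - 4.0942) = 5.3574
  grad(y) = -3.2852, v = y - alpha*grad = 5.9809
  prox(v) = soft_thresh(5.9809, 0.1556) = 5.8253
Iteration 3: beta = 0.5, y = 5.8253 + 0.5*(5.8253 - 5.0416) = 6.2171
  grad(y) = -1.5657, v = y - alpha*grad = 6.5143
  prox(v) = soft_thresh(6.5143, 0.1556) = 6.3587
f(x_3) = 1*6.3587^2 - 14*6.3587 + 0.82*|6.3587| = -43.3746


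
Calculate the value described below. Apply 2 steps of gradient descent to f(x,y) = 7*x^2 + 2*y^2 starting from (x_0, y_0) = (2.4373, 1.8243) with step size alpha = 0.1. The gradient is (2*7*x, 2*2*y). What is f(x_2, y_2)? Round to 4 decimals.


Gradient descent on f(x,y) = 7*x^2 + 2*y^2.
Starting point: (2.4373, 1.8243), alpha = 0.1
Step 1: grad_x = 2*7*2.4373 = 34.1222, grad_y = 2*2*1.8243 = 7.2972
  x_1 = 2.4373 - 0.1*34.1222 = -0.9749
  y_1 = 1.8243 - 0.1*7.2972 = 1.0946
Step 2: grad_x = 2*7*-0.9749 = -13.6489, grad_y = 2*2*1.0946 = 4.3783
  x_2 = -0.9749 - 0.1*-13.6489 = 0.39
  y_2 = 1.0946 - 0.1*4.3783 = 0.6567
f(0.39, 0.6567) = 7*0.39^2 + 2*0.6567^2 = 1.9272


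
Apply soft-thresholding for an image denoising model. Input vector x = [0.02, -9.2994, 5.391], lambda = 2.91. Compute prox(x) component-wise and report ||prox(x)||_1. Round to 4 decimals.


Soft-thresholding with lambda = 2.91:
prox(0.02) = sign(0.02)*max(|0.02| - 2.91, 0) = 0.0
prox(-9.2994) = sign(-9.2994)*max(|-9.2994| - 2.91, 0) = -6.3894
prox(5.391) = sign(5.391)*max(|5.391| - 2.91, 0) = 2.481
prox(x) = [0.0, -6.3894, 2.481]
||prox(x)||_1 = 0.0 + 6.3894 + 2.481 = 8.8704


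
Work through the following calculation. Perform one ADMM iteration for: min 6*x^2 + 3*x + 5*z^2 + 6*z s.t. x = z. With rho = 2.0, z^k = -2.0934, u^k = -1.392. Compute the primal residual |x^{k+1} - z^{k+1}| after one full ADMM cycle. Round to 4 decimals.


ADMM iteration with rho = 2.0, z^k = -2.0934, u^k = -1.392
Step 1: x-update.
Minimize 6*x^2 + 3*x + (2.0/2)*(x + 2.0934 - 1.392)^2
FOC: (2*6 + 2.0)*x = -3 + 2.0*(-2.0934 + 1.392)
x^{k+1} = -0.3145
Step 2: z-update.
Minimize 5*z^2 + 6*z + (2.0/2)*(-0.3145 - z - 1.392)^2
FOC: (2*5 + 2.0)*z = -6 + 2.0*(-0.3145 - 1.392)
z^{k+1} = -0.7844
Step 3: u-update.
u^{k+1} = -1.392 - 0.3145 + 0.7844 = -0.9221
Step 4: Primal residual = |-0.3145 + 0.7844| = 0.4699


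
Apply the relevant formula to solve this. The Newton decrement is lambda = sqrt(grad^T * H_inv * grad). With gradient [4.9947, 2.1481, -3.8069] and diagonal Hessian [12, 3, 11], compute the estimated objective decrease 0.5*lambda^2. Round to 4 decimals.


Step 1: H is diagonal, so H^(-1) * g = [0.4162, 0.716, -0.3461].
Step 2: g^T H^(-1) g = sum_i g_i^2 / H_ii
  = (4.9947)^2/12 + (2.1481)^2/3 + (-3.8069)^2/11
  = 2.0789 + 1.5381 + 1.3175 = 4.9345
Step 3: Objective decrease = 0.5 * g^T H^(-1) g = 2.4673


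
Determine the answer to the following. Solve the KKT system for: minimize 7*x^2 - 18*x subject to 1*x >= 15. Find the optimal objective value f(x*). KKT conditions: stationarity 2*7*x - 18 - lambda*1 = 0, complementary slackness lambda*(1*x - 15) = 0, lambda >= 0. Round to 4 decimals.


Step 1: Try lambda = 0 (constraint inactive).
x_unc = 18/(2*7) = 1.2857
Check: 1*1.2857 = 1.2857 < 15 -- violated!
Step 2: Constraint must be active: 1*x = 15
x* = 15/1 = 15.0
lambda = (2*7*15.0 - 18)/1 = 192.0
Step 3: Compute optimal value.
f(x*) = 7*15.0^2 - 18*15.0 = 1305.0


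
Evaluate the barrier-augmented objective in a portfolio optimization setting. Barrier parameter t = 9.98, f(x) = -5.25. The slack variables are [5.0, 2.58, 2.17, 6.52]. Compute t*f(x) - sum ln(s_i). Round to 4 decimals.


Step 1: Compute log-barrier.
ln values: [1.6094, 0.9478, 0.7747, 1.8749]
phi = -(1.6094 + 0.9478 + 0.7747 + 1.8749) = -5.2068
Step 2: Compute augmented objective.
t*f(x) = 9.98*-5.25 = -52.395
Total = -52.395 - 5.2068 = -57.6018


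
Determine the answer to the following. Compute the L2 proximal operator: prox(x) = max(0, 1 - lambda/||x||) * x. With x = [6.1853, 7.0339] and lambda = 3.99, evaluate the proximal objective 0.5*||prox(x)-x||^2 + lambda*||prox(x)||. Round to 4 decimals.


Step 1: Compute ||x||.
||x|| = 9.3666
Step 2: Compute scaling factor.
scale = max(0, 1 - 3.99/9.3666) = 0.574
Step 3: prox(x) = [3.5505, 4.0376]
||prox(x)|| = 5.3766
Step 4: Proximal objective.
0.5*||prox-x||^2 = 7.9601
lambda*||prox|| = 21.4526
Total = 29.4128


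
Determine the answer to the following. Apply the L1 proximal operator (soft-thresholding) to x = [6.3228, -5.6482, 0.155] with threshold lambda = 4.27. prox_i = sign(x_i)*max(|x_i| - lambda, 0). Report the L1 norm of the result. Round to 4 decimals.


Soft-thresholding with lambda = 4.27:
prox(6.3228) = sign(6.3228)*max(|6.3228| - 4.27, 0) = 2.0528
prox(-5.6482) = sign(-5.6482)*max(|-5.6482| - 4.27, 0) = -1.3782
prox(0.155) = sign(0.155)*max(|0.155| - 4.27, 0) = 0.0
prox(x) = [2.0528, -1.3782, 0.0]
||prox(x)||_1 = 2.0528 + 1.3782 + 0.0 = 3.431


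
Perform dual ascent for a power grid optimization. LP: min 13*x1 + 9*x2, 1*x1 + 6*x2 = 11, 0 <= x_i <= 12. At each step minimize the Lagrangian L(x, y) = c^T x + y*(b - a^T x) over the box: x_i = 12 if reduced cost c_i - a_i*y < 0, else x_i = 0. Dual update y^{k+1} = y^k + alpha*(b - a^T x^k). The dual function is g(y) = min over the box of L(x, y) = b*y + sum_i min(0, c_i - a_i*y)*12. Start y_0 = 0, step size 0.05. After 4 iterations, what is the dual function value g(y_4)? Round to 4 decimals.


Dual ascent for LP: min 13*x1 + 9*x2, 1*x1 + 6*x2 = 11, 0 <= x_i <= 12
Step 1: y^k = 0.0, reduced costs: (13.0, 9.0)
  x^k = (0.0, 0.0), subgradient = b - a^T x = 11.0
  y^{k+1} = 0.0 + 0.05*11.0 = 0.55
Step 2: y^k = 0.55, reduced costs: (12.45, 5.7)
  x^k = (0.0, 0.0), subgradient = b - a^T x = 11.0
  y^{k+1} = 0.55 + 0.05*11.0 = 1.1
Step 3: y^k = 1.1, reduced costs: (11.9, 2.4)
  x^k = (0.0, 0.0), subgradient = b - a^T x = 11.0
  y^{k+1} = 1.1 + 0.05*11.0 = 1.65
Step 4: y^k = 1.65, reduced costs: (11.35, -0.9)
  x^k = (0.0, 12.0), subgradient = b - a^T x = -61.0
  y^{k+1} = 1.65 + 0.05*-61.0 = -1.4
Dual objective at y_4 = -1.4: reduced costs (14.4, 17.4), box minimizer x = (0.0, 0.0)
g(y_4) = b*y + (c1 - a1*y)*x1 + (c2 - a2*y)*x2 = 11*(-1.4) + 14.4*0.0 + 17.4*0.0 = -15.4 + 0.0 + 0.0 = -15.4


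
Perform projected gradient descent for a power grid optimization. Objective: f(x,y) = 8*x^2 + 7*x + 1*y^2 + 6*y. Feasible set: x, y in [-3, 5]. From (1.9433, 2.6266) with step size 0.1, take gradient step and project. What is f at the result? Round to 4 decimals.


Step 1: Compute gradient at (1.9433, 2.6266).
grad_x = 2*8*1.9433 + 7 = 38.0928
grad_y = 2*1*2.6266 + 6 = 11.2532
Step 2: Gradient step.
x_raw = 1.9433 - 0.1*38.0928 = -1.866
y_raw = 2.6266 - 0.1*11.2532 = 1.5013
Step 3: Project onto [-3, 5].
x_proj = clip(-1.866) = -1.866
y_proj = clip(1.5013) = 1.5013
Step 4: Evaluate f.
f(-1.866, 1.5013) = 26.0547


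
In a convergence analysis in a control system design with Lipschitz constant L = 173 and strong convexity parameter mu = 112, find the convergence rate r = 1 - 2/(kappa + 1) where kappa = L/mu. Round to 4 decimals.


Step 1: Compute the condition number.
kappa = L/mu = 173/112 = 1.5446
Step 2: Compute the convergence rate.
r = 1 - 2/(kappa + 1) = 1 - 2*mu/(L + mu) = (L - mu)/(L + mu) = 61/285 = 0.214


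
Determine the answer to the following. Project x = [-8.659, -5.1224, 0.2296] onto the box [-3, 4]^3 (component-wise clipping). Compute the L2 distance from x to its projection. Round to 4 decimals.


Project each component onto [-3, 4].
clip(-8.659) = -3.0, clip(-5.1224) = -3.0, clip(0.2296) = 0.2296
Projection = [-3.0, -3.0, 0.2296]
Squared diffs: [32.0243, 4.5046, 0.0]
Distance = sqrt(36.5289) = 6.0439


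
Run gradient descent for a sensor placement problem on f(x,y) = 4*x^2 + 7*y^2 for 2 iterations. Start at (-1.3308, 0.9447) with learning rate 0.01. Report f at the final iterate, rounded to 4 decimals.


Gradient descent on f(x,y) = 4*x^2 + 7*y^2.
Starting point: (-1.3308, 0.9447), alpha = 0.01
Step 1: grad_x = 2*4*-1.3308 = -10.6464, grad_y = 2*7*0.9447 = 13.2258
  x_1 = -1.3308 - 0.01*-10.6464 = -1.2243
  y_1 = 0.9447 - 0.01*13.2258 = 0.8124
Step 2: grad_x = 2*4*-1.2243 = -9.7947, grad_y = 2*7*0.8124 = 11.3742
  x_2 = -1.2243 - 0.01*-9.7947 = -1.1264
  y_2 = 0.8124 - 0.01*11.3742 = 0.6987
f(-1.1264, 0.6987) = 4*(-1.1264)^2 + 7*0.6987^2 = 8.4923


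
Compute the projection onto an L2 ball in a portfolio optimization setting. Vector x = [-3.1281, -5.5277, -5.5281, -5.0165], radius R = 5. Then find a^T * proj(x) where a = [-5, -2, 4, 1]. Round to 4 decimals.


Step 1: Compute ||x|| (intermediates to 6 decimals).
||x|| = sqrt((-3.1281)^2 + (-5.5277)^2 + (-5.5281)^2 + (-5.0165)^2) = 9.801308
Step 2: Project.
Since ||x|| > R, scale = R/||x|| = 5/9.801308 = 0.510136, proj(x) = scale * x
proj(x) = [-1.595756, -2.819879, -2.820083, -2.559097]
Step 3: Dot product.
a^T * proj(x) = -5*(-1.595756) - 2*(-2.819879) + 4*(-2.820083) + 1*(-2.559097) = -0.2209


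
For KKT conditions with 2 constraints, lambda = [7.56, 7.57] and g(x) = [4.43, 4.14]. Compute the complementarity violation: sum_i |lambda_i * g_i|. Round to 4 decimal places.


KKT complementary slackness check:
lambda_1 * g_1 = 7.56 * 4.43 = 33.4908
lambda_2 * g_2 = 7.57 * 4.14 = 31.3398
Total violation = 33.4908 + 31.3398 = 64.8306


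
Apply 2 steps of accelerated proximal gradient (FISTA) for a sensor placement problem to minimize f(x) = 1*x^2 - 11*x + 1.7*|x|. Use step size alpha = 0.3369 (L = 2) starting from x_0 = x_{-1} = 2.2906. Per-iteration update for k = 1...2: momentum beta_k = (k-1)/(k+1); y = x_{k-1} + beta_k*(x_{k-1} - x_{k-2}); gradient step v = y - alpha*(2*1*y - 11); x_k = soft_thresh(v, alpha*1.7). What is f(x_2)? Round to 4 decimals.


FISTA on f(x) = 1*x^2 - 11*x + 1.7*|x|
L = 2, alpha = 0.3369
Iteration 1: beta = 0.0, y = 2.2906 + 0.0*(2.2906 - 2.2906) = 2.2906
  grad(y) = -6.4188, v = y - alpha*grad = 4.4531
  prox(v) = soft_thresh(4.4531, 0.5727) = 3.8804
Iteration 2: beta = 0.3333, y = 3.8804 + 0.3333*(3.8804 - 2.2906) = 4.4103
  grad(y) = -2.1794, v = y - alpha*grad = 5.1445
  prox(v) = soft_thresh(5.1445, 0.5727) = 4.5718
f(x_2) = 1*4.5718^2 - 11*4.5718 + 1.7*|4.5718| = -21.6164


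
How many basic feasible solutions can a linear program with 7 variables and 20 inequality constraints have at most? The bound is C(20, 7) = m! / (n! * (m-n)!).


Each vertex corresponds to some choice of n active constraints out of m, so the number of vertices is at most C(m, n) = m! / (n!(m-n)!).
m = 20, n = 7
Numerator: 20 * 19 * 18 * 17 * 16 * 15 * 14
Denominator: 7! = 5040
C(20, 7) = 77520


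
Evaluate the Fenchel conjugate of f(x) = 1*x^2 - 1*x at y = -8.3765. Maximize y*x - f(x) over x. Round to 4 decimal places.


f*(y) = sup_x {y*x - a*x^2 - b*x} = sup_x {(y-b)*x - a*x^2}
FOC: (y - b) - 2a*x = 0 => x* = (y - b)/(2a)
x* = (-8.3765 + 1)/(2*1) = -3.6883
f*(-8.3765) = (y-b)^2/(4a) = (-8.3765 + 1)^2/(4*1)
= 54.4128/4 = 13.6032


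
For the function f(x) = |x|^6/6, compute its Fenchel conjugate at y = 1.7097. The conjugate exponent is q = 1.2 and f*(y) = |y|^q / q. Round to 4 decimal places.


The conjugate exponent q satisfies 1/p + 1/q = 1.
p = 6, so q = 6/(6 - 1) = 1.2
|y|^q = 1.7097^1.2 = 1.9033
f*(1.7097) = 1.9033 / 1.2 = 1.5861


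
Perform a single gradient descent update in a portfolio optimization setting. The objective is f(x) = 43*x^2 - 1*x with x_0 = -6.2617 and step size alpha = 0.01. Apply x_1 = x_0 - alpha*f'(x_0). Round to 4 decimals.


We compute the gradient at x_0 and apply the update.
f'(x) = 86*x - 1
f'(-6.2617) = 86*-6.2617 - 1 = -539.5062
x_1 = -6.2617 - 0.01*-539.5062 = -0.8666


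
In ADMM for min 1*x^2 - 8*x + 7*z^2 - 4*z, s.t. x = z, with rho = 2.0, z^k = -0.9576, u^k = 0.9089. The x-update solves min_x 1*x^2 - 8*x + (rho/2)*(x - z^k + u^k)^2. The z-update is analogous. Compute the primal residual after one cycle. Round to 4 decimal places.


ADMM iteration with rho = 2.0, z^k = -0.9576, u^k = 0.9089
Step 1: x-update.
Minimize 1*x^2 - 8*x + (2.0/2)*(x + 0.9576 + 0.9089)^2
FOC: (2*1 + 2.0)*x = 8 + 2.0*(-0.9576 - 0.9089)
x^{k+1} = 1.0668
Step 2: z-update.
Minimize 7*z^2 - 4*z + (2.0/2)*(1.0668 - z + 0.9089)^2
FOC: (2*7 + 2.0)*z = 4 + 2.0*(1.0668 + 0.9089)
z^{k+1} = 0.497
Step 3: u-update.
u^{k+1} = 0.9089 + 1.0668 - 0.497 = 1.4787
Step 4: Primal residual = |1.0668 - 0.497| = 0.5698


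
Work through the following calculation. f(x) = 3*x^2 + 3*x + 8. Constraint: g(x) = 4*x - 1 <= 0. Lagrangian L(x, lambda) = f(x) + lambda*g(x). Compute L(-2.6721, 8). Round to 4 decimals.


Step 1: Evaluate f(x).
f(-2.6721) = 3*(-2.6721)^2 + 3*(-2.6721) + 8 = 21.4041
Step 2: Evaluate g(x).
g(-2.6721) = 4*-2.6721 - 1 = -11.6884
Step 3: Compute Lagrangian.
L = 21.4041 + 8*-11.6884 = -72.1031


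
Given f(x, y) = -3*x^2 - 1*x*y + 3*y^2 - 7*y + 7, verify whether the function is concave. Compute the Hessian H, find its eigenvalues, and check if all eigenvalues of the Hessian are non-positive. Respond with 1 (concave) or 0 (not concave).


The Hessian of f(x,y) = -3*x^2 - 1*x*y + 3*y^2 - 7*y + 7 is:
H = [[-6, -1], [-1, 6]]
Trace = -6 + 6 = 0
Determinant = -6*6 - (-1)^2 = -37
Discriminant = (0)^2 - 4*-37 = 148.0
Eigenvalues: lambda_1 = -6.0828, lambda_2 = 6.0828
The function is not concave.

0


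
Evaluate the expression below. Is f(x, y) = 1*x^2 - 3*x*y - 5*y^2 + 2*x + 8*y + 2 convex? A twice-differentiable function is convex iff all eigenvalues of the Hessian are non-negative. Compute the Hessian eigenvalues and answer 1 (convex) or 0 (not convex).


The Hessian of f(x,y) = 1*x^2 - 3*x*y - 5*y^2 + 2*x + 8*y + 2 is:
H = [[2, -3], [-3, -10]]
Trace = 2 - 10 = -8
Determinant = 2*-10 - (-3)^2 = -29
Discriminant = (-8)^2 - 4*-29 = 180.0
Eigenvalues: lambda_1 = -10.7082, lambda_2 = 2.7082
The function is not convex.

0


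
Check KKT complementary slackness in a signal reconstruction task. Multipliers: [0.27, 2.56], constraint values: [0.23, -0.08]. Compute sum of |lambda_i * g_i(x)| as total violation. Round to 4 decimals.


KKT complementary slackness check:
lambda_1 * g_1 = 0.27 * 0.23 = 0.0621
lambda_2 * g_2 = 2.56 * -0.08 = -0.2048
Total violation = 0.0621 + 0.2048 = 0.2669
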